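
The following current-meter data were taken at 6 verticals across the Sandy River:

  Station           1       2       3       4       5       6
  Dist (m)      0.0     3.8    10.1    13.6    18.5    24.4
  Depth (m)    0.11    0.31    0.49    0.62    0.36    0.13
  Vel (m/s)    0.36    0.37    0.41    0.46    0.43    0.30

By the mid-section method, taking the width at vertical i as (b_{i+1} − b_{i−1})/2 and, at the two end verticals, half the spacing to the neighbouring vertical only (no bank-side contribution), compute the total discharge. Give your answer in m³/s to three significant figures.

3.79 m³/s

w_1 = (3.8 − 0.0)/2 = 1.9 m; q_1 = 0.36 × 0.11 × 1.9 = 0.07524 m³/s
w_2 = (10.1 − 0.0)/2 = 5.05 m; q_2 = 0.37 × 0.31 × 5.05 = 0.5792 m³/s
w_3 = (13.6 − 3.8)/2 = 4.9 m; q_3 = 0.41 × 0.49 × 4.9 = 0.9844 m³/s
w_4 = (18.5 − 10.1)/2 = 4.2 m; q_4 = 0.46 × 0.62 × 4.2 = 1.198 m³/s
w_5 = (24.4 − 13.6)/2 = 5.4 m; q_5 = 0.43 × 0.36 × 5.4 = 0.8359 m³/s
w_6 = (24.4 − 18.5)/2 = 2.95 m; q_6 = 0.30 × 0.13 × 2.95 = 0.1151 m³/s
Q = Σ qᵢ = 3.788 m³/s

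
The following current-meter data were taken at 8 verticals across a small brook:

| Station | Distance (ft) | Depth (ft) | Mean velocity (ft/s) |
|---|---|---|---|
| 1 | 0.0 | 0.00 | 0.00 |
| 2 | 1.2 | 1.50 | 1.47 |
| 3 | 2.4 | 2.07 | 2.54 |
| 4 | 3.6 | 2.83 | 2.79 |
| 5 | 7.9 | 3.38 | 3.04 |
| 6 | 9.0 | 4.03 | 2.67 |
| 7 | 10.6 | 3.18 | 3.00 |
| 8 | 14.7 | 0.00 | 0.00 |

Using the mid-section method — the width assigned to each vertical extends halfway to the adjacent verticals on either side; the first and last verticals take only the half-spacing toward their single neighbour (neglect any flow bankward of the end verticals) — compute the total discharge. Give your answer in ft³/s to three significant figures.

w_2 = (2.4 − 0.0)/2 = 1.2 ft; q_2 = 1.47 × 1.50 × 1.2 = 2.646 ft³/s
w_3 = (3.6 − 1.2)/2 = 1.2 ft; q_3 = 2.54 × 2.07 × 1.2 = 6.309 ft³/s
w_4 = (7.9 − 2.4)/2 = 2.75 ft; q_4 = 2.79 × 2.83 × 2.75 = 21.71 ft³/s
w_5 = (9.0 − 3.6)/2 = 2.7 ft; q_5 = 3.04 × 3.38 × 2.7 = 27.74 ft³/s
w_6 = (10.6 − 7.9)/2 = 1.35 ft; q_6 = 2.67 × 4.03 × 1.35 = 14.53 ft³/s
w_7 = (14.7 − 9.0)/2 = 2.85 ft; q_7 = 3.00 × 3.18 × 2.85 = 27.19 ft³/s
Stations 1, 8 contribute zero (depth or velocity is 0).
Q = Σ qᵢ = 100.1 ft³/s

100 ft³/s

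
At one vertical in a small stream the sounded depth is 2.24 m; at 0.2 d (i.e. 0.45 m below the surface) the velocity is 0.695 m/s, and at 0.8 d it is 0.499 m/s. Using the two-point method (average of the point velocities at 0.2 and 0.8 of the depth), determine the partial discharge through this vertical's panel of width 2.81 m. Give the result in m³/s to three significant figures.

3.76 m³/s

v̄ = (0.695 + 0.499) / 2 = 0.5970 m/s
q = v̄ × d × w = 0.5970 × 2.24 × 2.81 = 3.758 m³/s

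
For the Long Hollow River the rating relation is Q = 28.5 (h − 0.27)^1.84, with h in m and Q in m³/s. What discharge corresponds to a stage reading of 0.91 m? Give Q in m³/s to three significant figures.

12.5 m³/s

Q = 28.5 × (0.91 − 0.27)^1.84 = 28.5 × 0.64^1.84 = 12.54 m³/s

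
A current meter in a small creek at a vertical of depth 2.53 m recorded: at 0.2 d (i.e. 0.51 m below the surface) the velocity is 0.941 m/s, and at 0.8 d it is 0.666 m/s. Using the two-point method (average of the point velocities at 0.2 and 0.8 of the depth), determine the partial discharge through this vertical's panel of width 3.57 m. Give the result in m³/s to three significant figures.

7.26 m³/s

v̄ = (0.941 + 0.666) / 2 = 0.8035 m/s
q = v̄ × d × w = 0.8035 × 2.53 × 3.57 = 7.257 m³/s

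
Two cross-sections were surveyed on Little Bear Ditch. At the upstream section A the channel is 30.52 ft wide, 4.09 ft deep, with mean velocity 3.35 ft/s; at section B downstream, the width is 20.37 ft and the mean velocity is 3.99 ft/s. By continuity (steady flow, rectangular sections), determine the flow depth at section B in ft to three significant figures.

5.15 ft

Q = A₁V₁ = (30.52×4.09) × 3.35 = 418.2 ft³/s
d₂ = Q/(b₂ V₂) = 418.2/(20.37×3.99) = 5.145 ft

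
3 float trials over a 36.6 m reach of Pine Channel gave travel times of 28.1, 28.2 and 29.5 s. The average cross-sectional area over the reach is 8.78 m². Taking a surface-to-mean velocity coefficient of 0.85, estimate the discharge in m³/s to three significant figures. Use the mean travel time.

9.55 m³/s

t̄ = (28.1 + 28.2 + 29.5) / 3 = 28.6 s
v_surface = L / t̄ = 36.6 / 28.6 = 1.280 m/s
v_mean = 0.85 × 1.280 = 1.088 m/s
Q = A × v_mean = 8.78 × 1.088 = 9.551 m³/s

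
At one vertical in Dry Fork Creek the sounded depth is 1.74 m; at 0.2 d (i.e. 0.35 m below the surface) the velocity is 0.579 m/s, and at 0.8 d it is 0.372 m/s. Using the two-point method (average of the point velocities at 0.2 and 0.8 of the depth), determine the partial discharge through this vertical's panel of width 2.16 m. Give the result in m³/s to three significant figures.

v̄ = (0.579 + 0.372) / 2 = 0.4755 m/s
q = v̄ × d × w = 0.4755 × 1.74 × 2.16 = 1.787 m³/s

1.79 m³/s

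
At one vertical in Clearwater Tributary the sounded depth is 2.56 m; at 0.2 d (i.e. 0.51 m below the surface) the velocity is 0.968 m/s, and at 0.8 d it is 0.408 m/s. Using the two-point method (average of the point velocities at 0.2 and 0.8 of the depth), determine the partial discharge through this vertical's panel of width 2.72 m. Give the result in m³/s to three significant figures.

v̄ = (0.968 + 0.408) / 2 = 0.6880 m/s
q = v̄ × d × w = 0.6880 × 2.56 × 2.72 = 4.791 m³/s

4.79 m³/s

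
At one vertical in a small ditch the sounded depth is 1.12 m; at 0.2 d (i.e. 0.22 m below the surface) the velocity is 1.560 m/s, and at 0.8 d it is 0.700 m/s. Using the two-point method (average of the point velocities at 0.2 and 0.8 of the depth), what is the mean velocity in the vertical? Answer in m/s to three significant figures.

v̄ = (1.560 + 0.700) / 2 = 1.130 m/s

1.13 m/s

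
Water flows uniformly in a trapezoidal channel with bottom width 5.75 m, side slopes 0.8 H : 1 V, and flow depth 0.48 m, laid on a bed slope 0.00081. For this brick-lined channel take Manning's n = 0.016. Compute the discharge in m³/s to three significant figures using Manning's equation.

2.95 m³/s

A = (b + z·y)·y = (5.75 + 0.8×0.48)×0.48 = 2.944 m²
P = b + 2y√(1+z²) = 5.75 + 2×0.48×√(1+0.8²) = 6.979 m
R = A/P = 2.944/6.979 = 0.4219 m
Q = (1/n)·A·R^(2/3)·S^(1/2) = (1/0.016) × 2.944 × 0.4219^(2/3) × 0.00081^(1/2) = 2.946 m³/s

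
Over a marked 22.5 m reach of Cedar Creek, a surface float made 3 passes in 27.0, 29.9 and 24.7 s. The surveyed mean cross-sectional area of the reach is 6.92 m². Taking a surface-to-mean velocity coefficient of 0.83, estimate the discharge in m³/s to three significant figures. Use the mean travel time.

4.75 m³/s

t̄ = (27.0 + 29.9 + 24.7) / 3 = 27.2 s
v_surface = L / t̄ = 22.5 / 27.2 = 0.8272 m/s
v_mean = 0.83 × 0.8272 = 0.6866 m/s
Q = A × v_mean = 6.92 × 0.6866 = 4.751 m³/s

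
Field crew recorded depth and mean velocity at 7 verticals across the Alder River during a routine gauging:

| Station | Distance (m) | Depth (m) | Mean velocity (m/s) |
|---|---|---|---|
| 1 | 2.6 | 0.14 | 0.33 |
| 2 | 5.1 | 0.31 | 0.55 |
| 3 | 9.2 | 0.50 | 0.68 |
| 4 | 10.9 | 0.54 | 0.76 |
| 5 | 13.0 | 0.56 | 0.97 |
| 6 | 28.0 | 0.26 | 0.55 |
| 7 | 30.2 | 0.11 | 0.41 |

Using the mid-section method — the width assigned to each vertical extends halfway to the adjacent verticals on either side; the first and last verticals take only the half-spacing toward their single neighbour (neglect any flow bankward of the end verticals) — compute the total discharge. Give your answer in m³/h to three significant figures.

w_1 = (5.1 − 2.6)/2 = 1.25 m; q_1 = 0.33 × 0.14 × 1.25 = 0.05775 m³/s
w_2 = (9.2 − 2.6)/2 = 3.3 m; q_2 = 0.55 × 0.31 × 3.3 = 0.5627 m³/s
w_3 = (10.9 − 5.1)/2 = 2.9 m; q_3 = 0.68 × 0.50 × 2.9 = 0.9860 m³/s
w_4 = (13.0 − 9.2)/2 = 1.9 m; q_4 = 0.76 × 0.54 × 1.9 = 0.7798 m³/s
w_5 = (28.0 − 10.9)/2 = 8.55 m; q_5 = 0.97 × 0.56 × 8.55 = 4.644 m³/s
w_6 = (30.2 − 13.0)/2 = 8.6 m; q_6 = 0.55 × 0.26 × 8.6 = 1.230 m³/s
w_7 = (30.2 − 28.0)/2 = 1.1 m; q_7 = 0.41 × 0.11 × 1.1 = 0.04961 m³/s
Q = Σ qᵢ = 8.310 m³/s
= 8.310 × 3600 = 29920 m³/h

29900 m³/h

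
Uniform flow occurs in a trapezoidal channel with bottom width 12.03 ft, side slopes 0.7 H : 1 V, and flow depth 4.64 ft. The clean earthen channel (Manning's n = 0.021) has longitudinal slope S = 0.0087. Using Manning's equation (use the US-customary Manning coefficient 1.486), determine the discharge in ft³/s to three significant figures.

A = (b + z·y)·y = (12.03 + 0.7×4.64)×4.64 = 70.89 ft²
P = b + 2y√(1+z²) = 12.03 + 2×4.64×√(1+0.7²) = 23.36 ft
R = A/P = 70.89/23.36 = 3.035 ft
Q = (1.486/n)·A·R^(2/3)·S^(1/2) = (1.486/0.021) × 70.89 × 3.035^(2/3) × 0.0087^(1/2) = 980.8 ft³/s

981 ft³/s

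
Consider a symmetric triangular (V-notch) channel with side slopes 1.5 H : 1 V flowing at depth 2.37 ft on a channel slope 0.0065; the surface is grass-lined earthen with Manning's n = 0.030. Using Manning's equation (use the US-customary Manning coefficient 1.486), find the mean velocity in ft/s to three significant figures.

A = z·y² = 1.5×2.37² = 8.425 ft²
P = 2y√(1+z²) = 2×2.37×√(1+1.5²) = 8.545 ft
R = A/P = 8.425/8.545 = 0.9860 ft
Q = (1.486/n)·A·R^(2/3)·S^(1/2) = (1.486/0.030) × 8.425 × 0.9860^(2/3) × 0.0065^(1/2) = 33.33 ft³/s
V = Q/A = 33.33/8.425 = 3.956 ft/s

3.96 ft/s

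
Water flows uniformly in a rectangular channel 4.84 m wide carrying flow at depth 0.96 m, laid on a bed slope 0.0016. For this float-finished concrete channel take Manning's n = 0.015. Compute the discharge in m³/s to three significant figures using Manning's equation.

A = b·y = 4.84 × 0.96 = 4.646 m²
P = b + 2y = 4.84 + 2×0.96 = 6.760 m
R = A/P = 4.646/6.760 = 0.6873 m
Q = (1/n)·A·R^(2/3)·S^(1/2) = (1/0.015) × 4.646 × 0.6873^(2/3) × 0.0016^(1/2) = 9.650 m³/s

9.65 m³/s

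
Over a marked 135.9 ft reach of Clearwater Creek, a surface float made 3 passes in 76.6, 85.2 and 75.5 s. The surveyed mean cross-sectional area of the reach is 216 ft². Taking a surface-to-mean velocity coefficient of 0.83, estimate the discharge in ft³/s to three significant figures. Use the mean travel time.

t̄ = (76.6 + 85.2 + 75.5) / 3 = 79.1 s
v_surface = L / t̄ = 135.9 / 79.1 = 1.718 ft/s
v_mean = 0.83 × 1.718 = 1.426 ft/s
Q = A × v_mean = 216 × 1.426 = 308.0 ft³/s

308 ft³/s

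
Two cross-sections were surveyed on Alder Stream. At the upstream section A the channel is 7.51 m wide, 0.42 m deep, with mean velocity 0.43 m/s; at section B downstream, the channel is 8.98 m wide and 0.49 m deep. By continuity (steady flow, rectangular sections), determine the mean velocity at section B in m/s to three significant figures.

0.308 m/s

Q = A₁V₁ = (7.51×0.42) × 0.43 = 1.356 m³/s
A₂ = 8.98 × 0.49 = 4.400 m²
V₂ = Q/A₂ = 1.356/4.400 = 0.3082 m/s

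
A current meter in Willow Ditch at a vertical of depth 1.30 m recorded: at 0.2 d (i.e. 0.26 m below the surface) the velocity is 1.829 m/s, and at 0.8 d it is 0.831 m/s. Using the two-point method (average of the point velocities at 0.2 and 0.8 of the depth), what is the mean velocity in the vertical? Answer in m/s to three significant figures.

1.33 m/s

v̄ = (1.829 + 0.831) / 2 = 1.330 m/s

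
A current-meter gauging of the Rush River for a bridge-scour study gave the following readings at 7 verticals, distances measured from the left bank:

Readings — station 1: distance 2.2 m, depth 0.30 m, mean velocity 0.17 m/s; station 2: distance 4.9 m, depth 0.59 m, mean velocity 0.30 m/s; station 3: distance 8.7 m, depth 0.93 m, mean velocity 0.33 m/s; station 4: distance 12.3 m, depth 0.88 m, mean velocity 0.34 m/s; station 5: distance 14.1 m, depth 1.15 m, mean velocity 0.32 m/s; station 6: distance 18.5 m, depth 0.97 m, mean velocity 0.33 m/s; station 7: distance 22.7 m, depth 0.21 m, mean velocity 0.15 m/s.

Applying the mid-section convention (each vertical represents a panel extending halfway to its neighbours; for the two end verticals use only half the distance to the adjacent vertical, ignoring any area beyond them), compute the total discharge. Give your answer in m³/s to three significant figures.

5.17 m³/s

w_1 = (4.9 − 2.2)/2 = 1.35 m; q_1 = 0.17 × 0.30 × 1.35 = 0.06885 m³/s
w_2 = (8.7 − 2.2)/2 = 3.25 m; q_2 = 0.30 × 0.59 × 3.25 = 0.5753 m³/s
w_3 = (12.3 − 4.9)/2 = 3.7 m; q_3 = 0.33 × 0.93 × 3.7 = 1.136 m³/s
w_4 = (14.1 − 8.7)/2 = 2.7 m; q_4 = 0.34 × 0.88 × 2.7 = 0.8078 m³/s
w_5 = (18.5 − 12.3)/2 = 3.1 m; q_5 = 0.32 × 1.15 × 3.1 = 1.141 m³/s
w_6 = (22.7 − 14.1)/2 = 4.3 m; q_6 = 0.33 × 0.97 × 4.3 = 1.376 m³/s
w_7 = (22.7 − 18.5)/2 = 2.1 m; q_7 = 0.15 × 0.21 × 2.1 = 0.06615 m³/s
Q = Σ qᵢ = 5.171 m³/s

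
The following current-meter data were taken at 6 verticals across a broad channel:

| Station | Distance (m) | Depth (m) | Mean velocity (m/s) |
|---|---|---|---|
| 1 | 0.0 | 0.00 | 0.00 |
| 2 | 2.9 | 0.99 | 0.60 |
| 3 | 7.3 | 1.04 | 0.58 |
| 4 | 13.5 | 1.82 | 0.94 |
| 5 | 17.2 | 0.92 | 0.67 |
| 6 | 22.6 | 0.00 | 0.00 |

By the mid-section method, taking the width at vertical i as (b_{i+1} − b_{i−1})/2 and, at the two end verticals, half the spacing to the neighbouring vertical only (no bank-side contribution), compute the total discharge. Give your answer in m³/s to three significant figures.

w_2 = (7.3 − 0.0)/2 = 3.65 m; q_2 = 0.60 × 0.99 × 3.65 = 2.168 m³/s
w_3 = (13.5 − 2.9)/2 = 5.3 m; q_3 = 0.58 × 1.04 × 5.3 = 3.197 m³/s
w_4 = (17.2 − 7.3)/2 = 4.95 m; q_4 = 0.94 × 1.82 × 4.95 = 8.468 m³/s
w_5 = (22.6 − 13.5)/2 = 4.55 m; q_5 = 0.67 × 0.92 × 4.55 = 2.805 m³/s
Stations 1, 6 contribute zero (depth or velocity is 0).
Q = Σ qᵢ = 16.64 m³/s

16.6 m³/s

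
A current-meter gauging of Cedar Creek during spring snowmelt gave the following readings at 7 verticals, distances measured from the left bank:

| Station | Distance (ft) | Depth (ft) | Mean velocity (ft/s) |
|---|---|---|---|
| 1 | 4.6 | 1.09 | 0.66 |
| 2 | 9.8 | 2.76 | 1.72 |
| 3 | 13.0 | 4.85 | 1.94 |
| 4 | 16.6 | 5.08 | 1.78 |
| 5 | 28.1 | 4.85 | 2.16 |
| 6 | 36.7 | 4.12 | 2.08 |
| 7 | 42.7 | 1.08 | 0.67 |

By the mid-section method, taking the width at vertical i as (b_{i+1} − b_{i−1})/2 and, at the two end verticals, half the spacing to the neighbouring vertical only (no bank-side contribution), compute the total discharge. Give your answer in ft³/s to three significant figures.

292 ft³/s

w_1 = (9.8 − 4.6)/2 = 2.6 ft; q_1 = 0.66 × 1.09 × 2.6 = 1.870 ft³/s
w_2 = (13.0 − 4.6)/2 = 4.2 ft; q_2 = 1.72 × 2.76 × 4.2 = 19.94 ft³/s
w_3 = (16.6 − 9.8)/2 = 3.4 ft; q_3 = 1.94 × 4.85 × 3.4 = 31.99 ft³/s
w_4 = (28.1 − 13.0)/2 = 7.55 ft; q_4 = 1.78 × 5.08 × 7.55 = 68.27 ft³/s
w_5 = (36.7 − 16.6)/2 = 10.05 ft; q_5 = 2.16 × 4.85 × 10.05 = 105.3 ft³/s
w_6 = (42.7 − 28.1)/2 = 7.3 ft; q_6 = 2.08 × 4.12 × 7.3 = 62.56 ft³/s
w_7 = (42.7 − 36.7)/2 = 3 ft; q_7 = 0.67 × 1.08 × 3 = 2.171 ft³/s
Q = Σ qᵢ = 292.1 ft³/s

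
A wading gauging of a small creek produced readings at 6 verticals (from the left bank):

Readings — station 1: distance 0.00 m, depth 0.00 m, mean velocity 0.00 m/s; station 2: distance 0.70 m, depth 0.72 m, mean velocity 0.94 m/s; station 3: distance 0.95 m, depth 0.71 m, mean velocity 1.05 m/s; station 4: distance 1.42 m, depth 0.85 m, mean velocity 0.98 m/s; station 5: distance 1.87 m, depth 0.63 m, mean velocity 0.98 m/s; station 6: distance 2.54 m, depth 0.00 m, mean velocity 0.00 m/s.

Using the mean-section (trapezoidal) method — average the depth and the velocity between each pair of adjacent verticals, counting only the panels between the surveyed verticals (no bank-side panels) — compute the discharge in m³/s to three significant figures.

Panel 1-2: Δb = 0.7 m, d̄ = (0.00+0.72)/2 = 0.36, v̄ = (0.00+0.94)/2 = 0.47 → q = 0.7×0.36×0.47 = 0.1184 m³/s
Panel 2-3: Δb = 0.25 m, d̄ = (0.72+0.71)/2 = 0.715, v̄ = (0.94+1.05)/2 = 0.995 → q = 0.25×0.715×0.995 = 0.1779 m³/s
Panel 3-4: Δb = 0.47 m, d̄ = (0.71+0.85)/2 = 0.78, v̄ = (1.05+0.98)/2 = 1.015 → q = 0.47×0.78×1.015 = 0.3721 m³/s
Panel 4-5: Δb = 0.45 m, d̄ = (0.85+0.63)/2 = 0.74, v̄ = (0.98+0.98)/2 = 0.98 → q = 0.45×0.74×0.98 = 0.3263 m³/s
Panel 5-6: Δb = 0.67 m, d̄ = (0.63+0.00)/2 = 0.315, v̄ = (0.98+0.00)/2 = 0.49 → q = 0.67×0.315×0.49 = 0.1034 m³/s
Q = Σ q = 1.098 m³/s

1.10 m³/s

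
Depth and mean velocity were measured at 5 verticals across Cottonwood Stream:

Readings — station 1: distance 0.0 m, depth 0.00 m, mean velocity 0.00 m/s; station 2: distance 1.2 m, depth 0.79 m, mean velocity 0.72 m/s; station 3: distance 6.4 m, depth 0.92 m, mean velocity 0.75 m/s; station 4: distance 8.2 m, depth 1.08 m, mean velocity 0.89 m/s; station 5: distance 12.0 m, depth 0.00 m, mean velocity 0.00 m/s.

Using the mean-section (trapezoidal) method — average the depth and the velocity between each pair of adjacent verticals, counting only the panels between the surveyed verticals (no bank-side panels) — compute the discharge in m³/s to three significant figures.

5.83 m³/s

Panel 1-2: Δb = 1.2 m, d̄ = (0.00+0.79)/2 = 0.395, v̄ = (0.00+0.72)/2 = 0.36 → q = 1.2×0.395×0.36 = 0.1706 m³/s
Panel 2-3: Δb = 5.2 m, d̄ = (0.79+0.92)/2 = 0.855, v̄ = (0.72+0.75)/2 = 0.735 → q = 5.2×0.855×0.735 = 3.268 m³/s
Panel 3-4: Δb = 1.8 m, d̄ = (0.92+1.08)/2 = 1, v̄ = (0.75+0.89)/2 = 0.82 → q = 1.8×1×0.82 = 1.476 m³/s
Panel 4-5: Δb = 3.8 m, d̄ = (1.08+0.00)/2 = 0.54, v̄ = (0.89+0.00)/2 = 0.445 → q = 3.8×0.54×0.445 = 0.9131 m³/s
Q = Σ q = 5.828 m³/s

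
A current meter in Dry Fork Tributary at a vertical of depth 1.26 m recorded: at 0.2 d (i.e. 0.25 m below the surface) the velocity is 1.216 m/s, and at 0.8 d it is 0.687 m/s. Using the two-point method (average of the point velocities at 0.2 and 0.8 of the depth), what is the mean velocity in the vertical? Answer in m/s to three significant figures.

0.952 m/s

v̄ = (1.216 + 0.687) / 2 = 0.9515 m/s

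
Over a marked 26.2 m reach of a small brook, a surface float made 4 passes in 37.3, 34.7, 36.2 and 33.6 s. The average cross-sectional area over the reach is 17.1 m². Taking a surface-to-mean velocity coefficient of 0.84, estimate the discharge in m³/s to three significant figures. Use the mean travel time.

t̄ = (37.3 + 34.7 + 36.2 + 33.6) / 4 = 35.45 s
v_surface = L / t̄ = 26.2 / 35.45 = 0.7391 m/s
v_mean = 0.84 × 0.7391 = 0.6208 m/s
Q = A × v_mean = 17.1 × 0.6208 = 10.62 m³/s

10.6 m³/s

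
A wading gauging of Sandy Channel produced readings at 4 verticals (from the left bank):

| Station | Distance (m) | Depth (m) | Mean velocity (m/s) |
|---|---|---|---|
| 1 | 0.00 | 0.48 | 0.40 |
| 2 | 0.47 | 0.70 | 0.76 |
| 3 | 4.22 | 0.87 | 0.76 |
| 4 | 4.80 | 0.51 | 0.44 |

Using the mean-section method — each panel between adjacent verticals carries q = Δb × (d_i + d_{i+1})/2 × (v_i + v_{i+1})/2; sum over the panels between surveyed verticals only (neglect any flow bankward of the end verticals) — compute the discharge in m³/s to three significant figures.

2.64 m³/s

Panel 1-2: Δb = 0.47 m, d̄ = (0.48+0.70)/2 = 0.59, v̄ = (0.40+0.76)/2 = 0.58 → q = 0.47×0.59×0.58 = 0.1608 m³/s
Panel 2-3: Δb = 3.75 m, d̄ = (0.70+0.87)/2 = 0.785, v̄ = (0.76+0.76)/2 = 0.76 → q = 3.75×0.785×0.76 = 2.237 m³/s
Panel 3-4: Δb = 0.58 m, d̄ = (0.87+0.51)/2 = 0.69, v̄ = (0.76+0.44)/2 = 0.6 → q = 0.58×0.69×0.6 = 0.2401 m³/s
Q = Σ q = 2.638 m³/s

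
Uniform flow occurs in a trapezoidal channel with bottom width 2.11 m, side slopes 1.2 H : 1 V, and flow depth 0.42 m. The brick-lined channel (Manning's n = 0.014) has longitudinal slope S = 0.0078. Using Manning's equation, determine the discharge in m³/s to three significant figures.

A = (b + z·y)·y = (2.11 + 1.2×0.42)×0.42 = 1.098 m²
P = b + 2y√(1+z²) = 2.11 + 2×0.42×√(1+1.2²) = 3.422 m
R = A/P = 1.098/3.422 = 0.3208 m
Q = (1/n)·A·R^(2/3)·S^(1/2) = (1/0.014) × 1.098 × 0.3208^(2/3) × 0.0078^(1/2) = 3.246 m³/s

3.25 m³/s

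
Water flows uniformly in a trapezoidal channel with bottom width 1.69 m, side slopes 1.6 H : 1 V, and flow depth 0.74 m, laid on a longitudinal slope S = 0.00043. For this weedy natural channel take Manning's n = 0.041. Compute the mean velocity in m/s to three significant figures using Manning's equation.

0.308 m/s

A = (b + z·y)·y = (1.69 + 1.6×0.74)×0.74 = 2.127 m²
P = b + 2y√(1+z²) = 1.69 + 2×0.74×√(1+1.6²) = 4.482 m
R = A/P = 2.127/4.482 = 0.4745 m
Q = (1/n)·A·R^(2/3)·S^(1/2) = (1/0.041) × 2.127 × 0.4745^(2/3) × 0.00043^(1/2) = 0.6543 m³/s
V = Q/A = 0.6543/2.127 = 0.3077 m/s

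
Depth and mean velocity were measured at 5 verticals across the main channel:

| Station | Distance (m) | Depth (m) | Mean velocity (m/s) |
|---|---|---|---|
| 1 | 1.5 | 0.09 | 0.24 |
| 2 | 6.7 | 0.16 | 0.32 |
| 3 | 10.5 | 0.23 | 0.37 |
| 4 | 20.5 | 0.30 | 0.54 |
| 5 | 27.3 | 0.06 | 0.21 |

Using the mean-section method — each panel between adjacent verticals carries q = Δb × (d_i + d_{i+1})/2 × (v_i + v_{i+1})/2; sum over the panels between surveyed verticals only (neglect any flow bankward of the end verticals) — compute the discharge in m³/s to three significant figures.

2.10 m³/s

Panel 1-2: Δb = 5.2 m, d̄ = (0.09+0.16)/2 = 0.125, v̄ = (0.24+0.32)/2 = 0.28 → q = 5.2×0.125×0.28 = 0.1820 m³/s
Panel 2-3: Δb = 3.8 m, d̄ = (0.16+0.23)/2 = 0.195, v̄ = (0.32+0.37)/2 = 0.345 → q = 3.8×0.195×0.345 = 0.2556 m³/s
Panel 3-4: Δb = 10 m, d̄ = (0.23+0.30)/2 = 0.265, v̄ = (0.37+0.54)/2 = 0.455 → q = 10×0.265×0.455 = 1.206 m³/s
Panel 4-5: Δb = 6.8 m, d̄ = (0.30+0.06)/2 = 0.18, v̄ = (0.54+0.21)/2 = 0.375 → q = 6.8×0.18×0.375 = 0.4590 m³/s
Q = Σ q = 2.102 m³/s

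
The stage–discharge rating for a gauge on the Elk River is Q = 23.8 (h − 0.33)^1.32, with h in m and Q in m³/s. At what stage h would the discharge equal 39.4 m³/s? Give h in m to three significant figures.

1.80 m

h − h₀ = (Q/C)^(1/b) = (39.4/23.8)^(1/1.32) = 1.465 m
h = 0.33 + 1.465 = 1.795 m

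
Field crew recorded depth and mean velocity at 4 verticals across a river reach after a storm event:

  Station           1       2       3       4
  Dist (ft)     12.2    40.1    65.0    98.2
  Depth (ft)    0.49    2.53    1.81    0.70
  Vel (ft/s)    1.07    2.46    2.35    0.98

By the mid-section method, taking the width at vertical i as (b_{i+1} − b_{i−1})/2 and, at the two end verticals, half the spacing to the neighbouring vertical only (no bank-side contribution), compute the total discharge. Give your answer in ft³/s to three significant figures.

w_1 = (40.1 − 12.2)/2 = 13.95 ft; q_1 = 1.07 × 0.49 × 13.95 = 7.314 ft³/s
w_2 = (65.0 − 12.2)/2 = 26.4 ft; q_2 = 2.46 × 2.53 × 26.4 = 164.3 ft³/s
w_3 = (98.2 − 40.1)/2 = 29.05 ft; q_3 = 2.35 × 1.81 × 29.05 = 123.6 ft³/s
w_4 = (98.2 − 65.0)/2 = 16.6 ft; q_4 = 0.98 × 0.70 × 16.6 = 11.39 ft³/s
Q = Σ qᵢ = 306.6 ft³/s

307 ft³/s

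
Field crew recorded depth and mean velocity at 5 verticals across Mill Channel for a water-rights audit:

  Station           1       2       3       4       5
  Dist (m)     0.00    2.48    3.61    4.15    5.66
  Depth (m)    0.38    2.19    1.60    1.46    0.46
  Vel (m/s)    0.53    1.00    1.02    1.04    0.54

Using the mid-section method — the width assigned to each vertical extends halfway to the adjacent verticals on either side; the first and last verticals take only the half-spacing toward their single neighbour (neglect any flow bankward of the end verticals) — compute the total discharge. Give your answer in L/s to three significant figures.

7310 L/s

w_1 = (2.48 − 0.00)/2 = 1.24 m; q_1 = 0.53 × 0.38 × 1.24 = 0.2497 m³/s
w_2 = (3.61 − 0.00)/2 = 1.805 m; q_2 = 1.00 × 2.19 × 1.805 = 3.953 m³/s
w_3 = (4.15 − 2.48)/2 = 0.835 m; q_3 = 1.02 × 1.60 × 0.835 = 1.363 m³/s
w_4 = (5.66 − 3.61)/2 = 1.025 m; q_4 = 1.04 × 1.46 × 1.025 = 1.556 m³/s
w_5 = (5.66 − 4.15)/2 = 0.755 m; q_5 = 0.54 × 0.46 × 0.755 = 0.1875 m³/s
Q = Σ qᵢ = 7.309 m³/s
= 7.309 × 1000 = 7309 L/s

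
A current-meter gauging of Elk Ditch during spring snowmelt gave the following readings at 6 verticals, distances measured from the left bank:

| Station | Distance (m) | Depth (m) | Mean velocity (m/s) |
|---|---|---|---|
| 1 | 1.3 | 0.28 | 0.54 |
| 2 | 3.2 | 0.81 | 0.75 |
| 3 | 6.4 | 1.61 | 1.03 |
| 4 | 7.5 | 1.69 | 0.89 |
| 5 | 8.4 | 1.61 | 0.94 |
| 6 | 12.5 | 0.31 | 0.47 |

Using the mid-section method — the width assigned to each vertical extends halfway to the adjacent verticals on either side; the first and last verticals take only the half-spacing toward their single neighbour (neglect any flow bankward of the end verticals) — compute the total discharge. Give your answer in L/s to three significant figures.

w_1 = (3.2 − 1.3)/2 = 0.95 m; q_1 = 0.54 × 0.28 × 0.95 = 0.1436 m³/s
w_2 = (6.4 − 1.3)/2 = 2.55 m; q_2 = 0.75 × 0.81 × 2.55 = 1.549 m³/s
w_3 = (7.5 − 3.2)/2 = 2.15 m; q_3 = 1.03 × 1.61 × 2.15 = 3.565 m³/s
w_4 = (8.4 − 6.4)/2 = 1 m; q_4 = 0.89 × 1.69 × 1 = 1.504 m³/s
w_5 = (12.5 − 7.5)/2 = 2.5 m; q_5 = 0.94 × 1.61 × 2.5 = 3.784 m³/s
w_6 = (12.5 − 8.4)/2 = 2.05 m; q_6 = 0.47 × 0.31 × 2.05 = 0.2987 m³/s
Q = Σ qᵢ = 10.84 m³/s
= 10.84 × 1000 = 10840 L/s

10800 L/s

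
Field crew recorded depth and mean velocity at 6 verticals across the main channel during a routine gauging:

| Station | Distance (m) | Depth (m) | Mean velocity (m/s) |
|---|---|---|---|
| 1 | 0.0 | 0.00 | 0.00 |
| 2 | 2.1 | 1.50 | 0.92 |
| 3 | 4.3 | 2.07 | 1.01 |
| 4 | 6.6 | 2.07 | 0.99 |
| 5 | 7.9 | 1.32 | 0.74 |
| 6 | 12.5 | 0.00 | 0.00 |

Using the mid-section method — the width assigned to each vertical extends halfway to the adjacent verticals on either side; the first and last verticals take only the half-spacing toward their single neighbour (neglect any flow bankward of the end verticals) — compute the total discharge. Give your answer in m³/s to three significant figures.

14.2 m³/s

w_2 = (4.3 − 0.0)/2 = 2.15 m; q_2 = 0.92 × 1.50 × 2.15 = 2.967 m³/s
w_3 = (6.6 − 2.1)/2 = 2.25 m; q_3 = 1.01 × 2.07 × 2.25 = 4.704 m³/s
w_4 = (7.9 − 4.3)/2 = 1.8 m; q_4 = 0.99 × 2.07 × 1.8 = 3.689 m³/s
w_5 = (12.5 − 6.6)/2 = 2.95 m; q_5 = 0.74 × 1.32 × 2.95 = 2.882 m³/s
Stations 1, 6 contribute zero (depth or velocity is 0).
Q = Σ qᵢ = 14.24 m³/s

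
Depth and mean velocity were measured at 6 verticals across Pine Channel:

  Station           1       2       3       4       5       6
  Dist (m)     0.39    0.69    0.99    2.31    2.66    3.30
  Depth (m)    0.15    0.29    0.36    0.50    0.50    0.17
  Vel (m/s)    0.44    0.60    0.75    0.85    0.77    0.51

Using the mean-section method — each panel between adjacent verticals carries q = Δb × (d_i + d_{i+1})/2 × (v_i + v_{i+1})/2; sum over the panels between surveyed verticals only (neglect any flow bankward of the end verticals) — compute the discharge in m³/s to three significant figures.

Panel 1-2: Δb = 0.3 m, d̄ = (0.15+0.29)/2 = 0.22, v̄ = (0.44+0.60)/2 = 0.52 → q = 0.3×0.22×0.52 = 0.03432 m³/s
Panel 2-3: Δb = 0.3 m, d̄ = (0.29+0.36)/2 = 0.325, v̄ = (0.60+0.75)/2 = 0.675 → q = 0.3×0.325×0.675 = 0.06581 m³/s
Panel 3-4: Δb = 1.32 m, d̄ = (0.36+0.50)/2 = 0.43, v̄ = (0.75+0.85)/2 = 0.8 → q = 1.32×0.43×0.8 = 0.4541 m³/s
Panel 4-5: Δb = 0.35 m, d̄ = (0.50+0.50)/2 = 0.5, v̄ = (0.85+0.77)/2 = 0.81 → q = 0.35×0.5×0.81 = 0.1418 m³/s
Panel 5-6: Δb = 0.64 m, d̄ = (0.50+0.17)/2 = 0.335, v̄ = (0.77+0.51)/2 = 0.64 → q = 0.64×0.335×0.64 = 0.1372 m³/s
Q = Σ q = 0.8332 m³/s

0.833 m³/s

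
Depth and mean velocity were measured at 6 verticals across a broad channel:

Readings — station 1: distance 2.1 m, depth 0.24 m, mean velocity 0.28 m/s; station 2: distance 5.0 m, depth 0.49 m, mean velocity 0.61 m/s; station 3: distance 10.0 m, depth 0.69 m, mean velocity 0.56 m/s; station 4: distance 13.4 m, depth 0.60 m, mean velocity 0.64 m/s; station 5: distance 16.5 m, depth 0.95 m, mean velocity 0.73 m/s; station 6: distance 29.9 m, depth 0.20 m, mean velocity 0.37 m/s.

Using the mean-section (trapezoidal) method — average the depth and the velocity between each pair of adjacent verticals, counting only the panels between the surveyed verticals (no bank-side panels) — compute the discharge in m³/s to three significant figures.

Panel 1-2: Δb = 2.9 m, d̄ = (0.24+0.49)/2 = 0.365, v̄ = (0.28+0.61)/2 = 0.445 → q = 2.9×0.365×0.445 = 0.4710 m³/s
Panel 2-3: Δb = 5 m, d̄ = (0.49+0.69)/2 = 0.59, v̄ = (0.61+0.56)/2 = 0.585 → q = 5×0.59×0.585 = 1.726 m³/s
Panel 3-4: Δb = 3.4 m, d̄ = (0.69+0.60)/2 = 0.645, v̄ = (0.56+0.64)/2 = 0.6 → q = 3.4×0.645×0.6 = 1.316 m³/s
Panel 4-5: Δb = 3.1 m, d̄ = (0.60+0.95)/2 = 0.775, v̄ = (0.64+0.73)/2 = 0.685 → q = 3.1×0.775×0.685 = 1.646 m³/s
Panel 5-6: Δb = 13.4 m, d̄ = (0.95+0.20)/2 = 0.575, v̄ = (0.73+0.37)/2 = 0.55 → q = 13.4×0.575×0.55 = 4.238 m³/s
Q = Σ q = 9.396 m³/s

9.40 m³/s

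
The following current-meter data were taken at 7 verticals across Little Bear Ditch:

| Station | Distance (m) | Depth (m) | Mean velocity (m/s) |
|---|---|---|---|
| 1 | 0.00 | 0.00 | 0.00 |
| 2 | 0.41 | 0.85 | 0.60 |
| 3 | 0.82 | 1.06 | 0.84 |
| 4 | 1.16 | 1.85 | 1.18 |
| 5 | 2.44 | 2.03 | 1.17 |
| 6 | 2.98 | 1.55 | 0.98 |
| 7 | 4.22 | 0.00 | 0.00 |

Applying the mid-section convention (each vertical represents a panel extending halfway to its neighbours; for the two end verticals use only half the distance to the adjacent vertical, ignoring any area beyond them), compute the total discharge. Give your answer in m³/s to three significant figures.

w_2 = (0.82 − 0.00)/2 = 0.41 m; q_2 = 0.60 × 0.85 × 0.41 = 0.2091 m³/s
w_3 = (1.16 − 0.41)/2 = 0.375 m; q_3 = 0.84 × 1.06 × 0.375 = 0.3339 m³/s
w_4 = (2.44 − 0.82)/2 = 0.81 m; q_4 = 1.18 × 1.85 × 0.81 = 1.768 m³/s
w_5 = (2.98 − 1.16)/2 = 0.91 m; q_5 = 1.17 × 2.03 × 0.91 = 2.161 m³/s
w_6 = (4.22 − 2.44)/2 = 0.89 m; q_6 = 0.98 × 1.55 × 0.89 = 1.352 m³/s
Stations 1, 7 contribute zero (depth or velocity is 0).
Q = Σ qᵢ = 5.824 m³/s

5.82 m³/s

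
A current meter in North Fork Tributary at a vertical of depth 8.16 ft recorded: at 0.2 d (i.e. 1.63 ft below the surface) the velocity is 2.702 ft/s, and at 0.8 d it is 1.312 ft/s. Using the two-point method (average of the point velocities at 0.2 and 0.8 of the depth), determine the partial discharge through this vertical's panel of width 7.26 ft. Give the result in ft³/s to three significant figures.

119 ft³/s

v̄ = (2.702 + 1.312) / 2 = 2.007 ft/s
q = v̄ × d × w = 2.007 × 8.16 × 7.26 = 118.9 ft³/s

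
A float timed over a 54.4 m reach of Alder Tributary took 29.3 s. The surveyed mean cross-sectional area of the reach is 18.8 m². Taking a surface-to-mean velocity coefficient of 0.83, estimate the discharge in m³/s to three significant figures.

29.0 m³/s

v_surface = L / t̄ = 54.4 / 29.3 = 1.857 m/s
v_mean = 0.83 × 1.857 = 1.541 m/s
Q = A × v_mean = 18.8 × 1.541 = 28.97 m³/s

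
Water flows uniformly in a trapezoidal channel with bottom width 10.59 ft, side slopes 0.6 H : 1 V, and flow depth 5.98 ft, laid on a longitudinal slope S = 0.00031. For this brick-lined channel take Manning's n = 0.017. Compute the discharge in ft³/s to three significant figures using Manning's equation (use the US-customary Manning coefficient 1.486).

298 ft³/s

A = (b + z·y)·y = (10.59 + 0.6×5.98)×5.98 = 84.78 ft²
P = b + 2y√(1+z²) = 10.59 + 2×5.98×√(1+0.6²) = 24.54 ft
R = A/P = 84.78/24.54 = 3.455 ft
Q = (1.486/n)·A·R^(2/3)·S^(1/2) = (1.486/0.017) × 84.78 × 3.455^(2/3) × 0.00031^(1/2) = 298.2 ft³/s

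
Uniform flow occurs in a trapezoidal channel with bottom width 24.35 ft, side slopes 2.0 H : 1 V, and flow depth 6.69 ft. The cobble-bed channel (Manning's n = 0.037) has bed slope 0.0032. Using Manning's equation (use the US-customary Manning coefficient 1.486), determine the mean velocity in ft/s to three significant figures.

A = (b + z·y)·y = (24.35 + 2.0×6.69)×6.69 = 252.4 ft²
P = b + 2y√(1+z²) = 24.35 + 2×6.69×√(1+2.0²) = 54.27 ft
R = A/P = 252.4/54.27 = 4.651 ft
Q = (1.486/n)·A·R^(2/3)·S^(1/2) = (1.486/0.037) × 252.4 × 4.651^(2/3) × 0.0032^(1/2) = 1598 ft³/s
V = Q/A = 1598/252.4 = 6.330 ft/s

6.33 ft/s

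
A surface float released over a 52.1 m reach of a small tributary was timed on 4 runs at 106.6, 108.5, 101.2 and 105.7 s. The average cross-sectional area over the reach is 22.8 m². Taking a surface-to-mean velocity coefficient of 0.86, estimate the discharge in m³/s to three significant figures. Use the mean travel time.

9.68 m³/s

t̄ = (106.6 + 108.5 + 101.2 + 105.7) / 4 = 105.5 s
v_surface = L / t̄ = 52.1 / 105.5 = 0.4938 m/s
v_mean = 0.86 × 0.4938 = 0.4247 m/s
Q = A × v_mean = 22.8 × 0.4247 = 9.683 m³/s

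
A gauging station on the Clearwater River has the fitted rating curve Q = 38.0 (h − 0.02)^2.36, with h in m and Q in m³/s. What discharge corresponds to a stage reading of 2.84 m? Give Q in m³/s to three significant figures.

439 m³/s

Q = 38.0 × (2.84 − 0.02)^2.36 = 38.0 × 2.82^2.36 = 438.9 m³/s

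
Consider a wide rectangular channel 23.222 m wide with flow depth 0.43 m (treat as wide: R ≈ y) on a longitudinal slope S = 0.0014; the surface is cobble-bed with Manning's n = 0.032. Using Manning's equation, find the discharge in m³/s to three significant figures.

6.65 m³/s

A = b·y = 23.222 × 0.43 = 9.985 m²
Wide channel: R ≈ y = 0.43 m
Q = (1/n)·A·R^(2/3)·S^(1/2) = (1/0.032) × 9.985 × 0.4300^(2/3) × 0.0014^(1/2) = 6.652 m³/s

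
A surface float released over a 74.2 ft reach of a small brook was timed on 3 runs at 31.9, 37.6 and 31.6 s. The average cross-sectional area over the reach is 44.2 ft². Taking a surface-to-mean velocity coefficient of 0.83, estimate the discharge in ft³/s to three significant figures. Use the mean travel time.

t̄ = (31.9 + 37.6 + 31.6) / 3 = 33.7 s
v_surface = L / t̄ = 74.2 / 33.7 = 2.202 ft/s
v_mean = 0.83 × 2.202 = 1.827 ft/s
Q = A × v_mean = 44.2 × 1.827 = 80.77 ft³/s

80.8 ft³/s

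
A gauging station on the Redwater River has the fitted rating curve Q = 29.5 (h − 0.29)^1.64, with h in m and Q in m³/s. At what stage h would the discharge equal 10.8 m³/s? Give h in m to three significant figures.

h − h₀ = (Q/C)^(1/b) = (10.8/29.5)^(1/1.64) = 0.5419 m
h = 0.29 + 0.5419 = 0.8319 m

0.832 m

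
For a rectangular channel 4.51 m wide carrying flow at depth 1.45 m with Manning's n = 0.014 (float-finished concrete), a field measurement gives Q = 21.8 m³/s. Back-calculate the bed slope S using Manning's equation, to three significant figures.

A = b·y = 4.51 × 1.45 = 6.540 m²
P = b + 2y = 4.51 + 2×1.45 = 7.410 m
R = A/P = 6.540/7.410 = 0.8825 m
S = (Q·n / (1·A·R^(2/3)))² = (21.8×0.014 / (1×6.540×0.9201))² = 0.002573

0.00257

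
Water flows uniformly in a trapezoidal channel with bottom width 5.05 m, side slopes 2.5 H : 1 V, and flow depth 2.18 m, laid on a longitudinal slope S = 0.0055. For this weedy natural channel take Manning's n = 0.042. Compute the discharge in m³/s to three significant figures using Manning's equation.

A = (b + z·y)·y = (5.05 + 2.5×2.18)×2.18 = 22.89 m²
P = b + 2y√(1+z²) = 5.05 + 2×2.18×√(1+2.5²) = 16.79 m
R = A/P = 22.89/16.79 = 1.363 m
Q = (1/n)·A·R^(2/3)·S^(1/2) = (1/0.042) × 22.89 × 1.363^(2/3) × 0.0055^(1/2) = 49.70 m³/s

49.7 m³/s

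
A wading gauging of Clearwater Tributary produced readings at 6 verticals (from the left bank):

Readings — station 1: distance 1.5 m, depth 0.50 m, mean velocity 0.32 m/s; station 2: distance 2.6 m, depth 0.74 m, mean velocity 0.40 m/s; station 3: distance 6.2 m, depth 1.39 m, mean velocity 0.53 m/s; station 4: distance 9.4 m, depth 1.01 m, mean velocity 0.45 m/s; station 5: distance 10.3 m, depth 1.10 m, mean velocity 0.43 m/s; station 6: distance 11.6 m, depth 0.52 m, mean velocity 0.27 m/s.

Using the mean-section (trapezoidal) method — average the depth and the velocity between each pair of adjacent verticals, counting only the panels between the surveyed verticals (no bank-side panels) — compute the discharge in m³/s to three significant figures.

4.70 m³/s

Panel 1-2: Δb = 1.1 m, d̄ = (0.50+0.74)/2 = 0.62, v̄ = (0.32+0.40)/2 = 0.36 → q = 1.1×0.62×0.36 = 0.2455 m³/s
Panel 2-3: Δb = 3.6 m, d̄ = (0.74+1.39)/2 = 1.065, v̄ = (0.40+0.53)/2 = 0.465 → q = 3.6×1.065×0.465 = 1.783 m³/s
Panel 3-4: Δb = 3.2 m, d̄ = (1.39+1.01)/2 = 1.2, v̄ = (0.53+0.45)/2 = 0.49 → q = 3.2×1.2×0.49 = 1.882 m³/s
Panel 4-5: Δb = 0.9 m, d̄ = (1.01+1.10)/2 = 1.055, v̄ = (0.45+0.43)/2 = 0.44 → q = 0.9×1.055×0.44 = 0.4178 m³/s
Panel 5-6: Δb = 1.3 m, d̄ = (1.10+0.52)/2 = 0.81, v̄ = (0.43+0.27)/2 = 0.35 → q = 1.3×0.81×0.35 = 0.3686 m³/s
Q = Σ q = 4.696 m³/s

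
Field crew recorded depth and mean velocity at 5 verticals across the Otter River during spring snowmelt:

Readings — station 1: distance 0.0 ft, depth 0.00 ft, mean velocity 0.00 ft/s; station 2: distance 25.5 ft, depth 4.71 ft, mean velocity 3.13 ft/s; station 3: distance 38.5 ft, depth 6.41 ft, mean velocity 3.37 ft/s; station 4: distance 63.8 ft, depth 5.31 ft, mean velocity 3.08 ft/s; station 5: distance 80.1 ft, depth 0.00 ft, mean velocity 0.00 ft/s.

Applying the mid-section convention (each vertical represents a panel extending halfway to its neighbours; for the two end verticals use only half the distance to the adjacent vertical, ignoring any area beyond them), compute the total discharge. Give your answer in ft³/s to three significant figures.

w_2 = (38.5 − 0.0)/2 = 19.25 ft; q_2 = 3.13 × 4.71 × 19.25 = 283.8 ft³/s
w_3 = (63.8 − 25.5)/2 = 19.15 ft; q_3 = 3.37 × 6.41 × 19.15 = 413.7 ft³/s
w_4 = (80.1 − 38.5)/2 = 20.8 ft; q_4 = 3.08 × 5.31 × 20.8 = 340.2 ft³/s
Stations 1, 5 contribute zero (depth or velocity is 0).
Q = Σ qᵢ = 1038 ft³/s

1040 ft³/s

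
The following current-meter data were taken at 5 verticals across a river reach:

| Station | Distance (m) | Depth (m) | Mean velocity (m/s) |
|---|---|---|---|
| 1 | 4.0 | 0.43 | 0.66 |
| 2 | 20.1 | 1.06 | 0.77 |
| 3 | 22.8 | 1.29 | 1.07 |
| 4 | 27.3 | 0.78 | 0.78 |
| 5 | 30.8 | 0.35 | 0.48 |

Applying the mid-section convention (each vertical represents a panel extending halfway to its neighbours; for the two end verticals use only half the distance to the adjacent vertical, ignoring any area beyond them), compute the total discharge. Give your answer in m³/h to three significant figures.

63600 m³/h

w_1 = (20.1 − 4.0)/2 = 8.05 m; q_1 = 0.66 × 0.43 × 8.05 = 2.285 m³/s
w_2 = (22.8 − 4.0)/2 = 9.4 m; q_2 = 0.77 × 1.06 × 9.4 = 7.672 m³/s
w_3 = (27.3 − 20.1)/2 = 3.6 m; q_3 = 1.07 × 1.29 × 3.6 = 4.969 m³/s
w_4 = (30.8 − 22.8)/2 = 4 m; q_4 = 0.78 × 0.78 × 4 = 2.434 m³/s
w_5 = (30.8 − 27.3)/2 = 1.75 m; q_5 = 0.48 × 0.35 × 1.75 = 0.2940 m³/s
Q = Σ qᵢ = 17.65 m³/s
= 17.65 × 3600 = 63550 m³/h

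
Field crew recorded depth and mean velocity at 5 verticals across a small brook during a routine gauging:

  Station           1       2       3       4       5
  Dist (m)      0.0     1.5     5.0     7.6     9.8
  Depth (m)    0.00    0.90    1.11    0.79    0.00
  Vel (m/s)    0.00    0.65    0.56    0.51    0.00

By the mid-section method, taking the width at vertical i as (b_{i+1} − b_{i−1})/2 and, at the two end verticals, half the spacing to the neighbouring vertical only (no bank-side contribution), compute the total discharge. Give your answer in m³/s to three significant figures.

4.33 m³/s

w_2 = (5.0 − 0.0)/2 = 2.5 m; q_2 = 0.65 × 0.90 × 2.5 = 1.463 m³/s
w_3 = (7.6 − 1.5)/2 = 3.05 m; q_3 = 0.56 × 1.11 × 3.05 = 1.896 m³/s
w_4 = (9.8 − 5.0)/2 = 2.4 m; q_4 = 0.51 × 0.79 × 2.4 = 0.9670 m³/s
Stations 1, 5 contribute zero (depth or velocity is 0).
Q = Σ qᵢ = 4.325 m³/s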